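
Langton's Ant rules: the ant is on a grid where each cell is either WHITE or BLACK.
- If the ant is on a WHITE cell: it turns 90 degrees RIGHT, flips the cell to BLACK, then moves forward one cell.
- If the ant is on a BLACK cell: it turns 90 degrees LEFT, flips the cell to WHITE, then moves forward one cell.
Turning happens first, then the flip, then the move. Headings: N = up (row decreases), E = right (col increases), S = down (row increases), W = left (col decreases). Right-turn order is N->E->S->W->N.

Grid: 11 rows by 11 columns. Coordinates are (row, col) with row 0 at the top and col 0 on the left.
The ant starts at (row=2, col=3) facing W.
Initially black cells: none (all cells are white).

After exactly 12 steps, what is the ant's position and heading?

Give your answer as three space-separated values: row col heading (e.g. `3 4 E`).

Step 1: on WHITE (2,3): turn R to N, flip to black, move to (1,3). |black|=1
Step 2: on WHITE (1,3): turn R to E, flip to black, move to (1,4). |black|=2
Step 3: on WHITE (1,4): turn R to S, flip to black, move to (2,4). |black|=3
Step 4: on WHITE (2,4): turn R to W, flip to black, move to (2,3). |black|=4
Step 5: on BLACK (2,3): turn L to S, flip to white, move to (3,3). |black|=3
Step 6: on WHITE (3,3): turn R to W, flip to black, move to (3,2). |black|=4
Step 7: on WHITE (3,2): turn R to N, flip to black, move to (2,2). |black|=5
Step 8: on WHITE (2,2): turn R to E, flip to black, move to (2,3). |black|=6
Step 9: on WHITE (2,3): turn R to S, flip to black, move to (3,3). |black|=7
Step 10: on BLACK (3,3): turn L to E, flip to white, move to (3,4). |black|=6
Step 11: on WHITE (3,4): turn R to S, flip to black, move to (4,4). |black|=7
Step 12: on WHITE (4,4): turn R to W, flip to black, move to (4,3). |black|=8

Answer: 4 3 W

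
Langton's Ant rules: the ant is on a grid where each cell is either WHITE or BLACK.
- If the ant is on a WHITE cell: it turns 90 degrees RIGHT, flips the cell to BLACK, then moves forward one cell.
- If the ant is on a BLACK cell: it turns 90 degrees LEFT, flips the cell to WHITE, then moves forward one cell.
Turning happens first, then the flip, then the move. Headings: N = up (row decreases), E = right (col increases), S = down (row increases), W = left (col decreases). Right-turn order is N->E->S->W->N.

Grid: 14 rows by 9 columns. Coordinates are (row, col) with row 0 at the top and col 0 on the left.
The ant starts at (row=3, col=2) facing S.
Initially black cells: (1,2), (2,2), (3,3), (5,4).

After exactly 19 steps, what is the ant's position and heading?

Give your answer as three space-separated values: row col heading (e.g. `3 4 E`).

Answer: 2 2 W

Derivation:
Step 1: on WHITE (3,2): turn R to W, flip to black, move to (3,1). |black|=5
Step 2: on WHITE (3,1): turn R to N, flip to black, move to (2,1). |black|=6
Step 3: on WHITE (2,1): turn R to E, flip to black, move to (2,2). |black|=7
Step 4: on BLACK (2,2): turn L to N, flip to white, move to (1,2). |black|=6
Step 5: on BLACK (1,2): turn L to W, flip to white, move to (1,1). |black|=5
Step 6: on WHITE (1,1): turn R to N, flip to black, move to (0,1). |black|=6
Step 7: on WHITE (0,1): turn R to E, flip to black, move to (0,2). |black|=7
Step 8: on WHITE (0,2): turn R to S, flip to black, move to (1,2). |black|=8
Step 9: on WHITE (1,2): turn R to W, flip to black, move to (1,1). |black|=9
Step 10: on BLACK (1,1): turn L to S, flip to white, move to (2,1). |black|=8
Step 11: on BLACK (2,1): turn L to E, flip to white, move to (2,2). |black|=7
Step 12: on WHITE (2,2): turn R to S, flip to black, move to (3,2). |black|=8
Step 13: on BLACK (3,2): turn L to E, flip to white, move to (3,3). |black|=7
Step 14: on BLACK (3,3): turn L to N, flip to white, move to (2,3). |black|=6
Step 15: on WHITE (2,3): turn R to E, flip to black, move to (2,4). |black|=7
Step 16: on WHITE (2,4): turn R to S, flip to black, move to (3,4). |black|=8
Step 17: on WHITE (3,4): turn R to W, flip to black, move to (3,3). |black|=9
Step 18: on WHITE (3,3): turn R to N, flip to black, move to (2,3). |black|=10
Step 19: on BLACK (2,3): turn L to W, flip to white, move to (2,2). |black|=9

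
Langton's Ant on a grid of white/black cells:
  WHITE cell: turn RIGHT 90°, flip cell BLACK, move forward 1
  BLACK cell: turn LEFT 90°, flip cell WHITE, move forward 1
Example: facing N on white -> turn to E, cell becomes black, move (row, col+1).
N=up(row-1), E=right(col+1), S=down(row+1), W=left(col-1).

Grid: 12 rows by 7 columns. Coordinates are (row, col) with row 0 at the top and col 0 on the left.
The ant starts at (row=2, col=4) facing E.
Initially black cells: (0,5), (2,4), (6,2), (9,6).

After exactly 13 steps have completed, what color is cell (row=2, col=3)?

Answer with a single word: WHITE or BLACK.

Step 1: on BLACK (2,4): turn L to N, flip to white, move to (1,4). |black|=3
Step 2: on WHITE (1,4): turn R to E, flip to black, move to (1,5). |black|=4
Step 3: on WHITE (1,5): turn R to S, flip to black, move to (2,5). |black|=5
Step 4: on WHITE (2,5): turn R to W, flip to black, move to (2,4). |black|=6
Step 5: on WHITE (2,4): turn R to N, flip to black, move to (1,4). |black|=7
Step 6: on BLACK (1,4): turn L to W, flip to white, move to (1,3). |black|=6
Step 7: on WHITE (1,3): turn R to N, flip to black, move to (0,3). |black|=7
Step 8: on WHITE (0,3): turn R to E, flip to black, move to (0,4). |black|=8
Step 9: on WHITE (0,4): turn R to S, flip to black, move to (1,4). |black|=9
Step 10: on WHITE (1,4): turn R to W, flip to black, move to (1,3). |black|=10
Step 11: on BLACK (1,3): turn L to S, flip to white, move to (2,3). |black|=9
Step 12: on WHITE (2,3): turn R to W, flip to black, move to (2,2). |black|=10
Step 13: on WHITE (2,2): turn R to N, flip to black, move to (1,2). |black|=11

Answer: BLACK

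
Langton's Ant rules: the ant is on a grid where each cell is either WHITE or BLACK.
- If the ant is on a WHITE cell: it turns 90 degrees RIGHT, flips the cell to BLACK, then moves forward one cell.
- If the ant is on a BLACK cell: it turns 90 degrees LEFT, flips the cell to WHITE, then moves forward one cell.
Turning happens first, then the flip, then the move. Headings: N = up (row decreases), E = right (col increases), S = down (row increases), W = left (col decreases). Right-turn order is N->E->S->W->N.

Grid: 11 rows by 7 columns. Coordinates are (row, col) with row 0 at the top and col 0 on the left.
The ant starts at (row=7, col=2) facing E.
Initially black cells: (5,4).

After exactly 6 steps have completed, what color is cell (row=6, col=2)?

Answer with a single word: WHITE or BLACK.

Step 1: on WHITE (7,2): turn R to S, flip to black, move to (8,2). |black|=2
Step 2: on WHITE (8,2): turn R to W, flip to black, move to (8,1). |black|=3
Step 3: on WHITE (8,1): turn R to N, flip to black, move to (7,1). |black|=4
Step 4: on WHITE (7,1): turn R to E, flip to black, move to (7,2). |black|=5
Step 5: on BLACK (7,2): turn L to N, flip to white, move to (6,2). |black|=4
Step 6: on WHITE (6,2): turn R to E, flip to black, move to (6,3). |black|=5

Answer: BLACK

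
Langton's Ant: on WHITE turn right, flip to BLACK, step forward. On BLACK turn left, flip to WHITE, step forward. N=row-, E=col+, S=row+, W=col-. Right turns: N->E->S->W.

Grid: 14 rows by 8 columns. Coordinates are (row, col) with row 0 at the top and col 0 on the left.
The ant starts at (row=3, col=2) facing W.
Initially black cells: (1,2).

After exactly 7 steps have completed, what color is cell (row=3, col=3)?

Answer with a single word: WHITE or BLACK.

Step 1: on WHITE (3,2): turn R to N, flip to black, move to (2,2). |black|=2
Step 2: on WHITE (2,2): turn R to E, flip to black, move to (2,3). |black|=3
Step 3: on WHITE (2,3): turn R to S, flip to black, move to (3,3). |black|=4
Step 4: on WHITE (3,3): turn R to W, flip to black, move to (3,2). |black|=5
Step 5: on BLACK (3,2): turn L to S, flip to white, move to (4,2). |black|=4
Step 6: on WHITE (4,2): turn R to W, flip to black, move to (4,1). |black|=5
Step 7: on WHITE (4,1): turn R to N, flip to black, move to (3,1). |black|=6

Answer: BLACK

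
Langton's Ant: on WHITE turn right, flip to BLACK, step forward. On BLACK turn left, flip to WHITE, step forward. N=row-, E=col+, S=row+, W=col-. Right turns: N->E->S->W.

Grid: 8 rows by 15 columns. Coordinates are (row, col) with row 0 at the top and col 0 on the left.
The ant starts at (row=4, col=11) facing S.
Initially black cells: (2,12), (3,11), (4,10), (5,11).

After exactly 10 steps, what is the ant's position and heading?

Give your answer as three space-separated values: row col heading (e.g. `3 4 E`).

Step 1: on WHITE (4,11): turn R to W, flip to black, move to (4,10). |black|=5
Step 2: on BLACK (4,10): turn L to S, flip to white, move to (5,10). |black|=4
Step 3: on WHITE (5,10): turn R to W, flip to black, move to (5,9). |black|=5
Step 4: on WHITE (5,9): turn R to N, flip to black, move to (4,9). |black|=6
Step 5: on WHITE (4,9): turn R to E, flip to black, move to (4,10). |black|=7
Step 6: on WHITE (4,10): turn R to S, flip to black, move to (5,10). |black|=8
Step 7: on BLACK (5,10): turn L to E, flip to white, move to (5,11). |black|=7
Step 8: on BLACK (5,11): turn L to N, flip to white, move to (4,11). |black|=6
Step 9: on BLACK (4,11): turn L to W, flip to white, move to (4,10). |black|=5
Step 10: on BLACK (4,10): turn L to S, flip to white, move to (5,10). |black|=4

Answer: 5 10 S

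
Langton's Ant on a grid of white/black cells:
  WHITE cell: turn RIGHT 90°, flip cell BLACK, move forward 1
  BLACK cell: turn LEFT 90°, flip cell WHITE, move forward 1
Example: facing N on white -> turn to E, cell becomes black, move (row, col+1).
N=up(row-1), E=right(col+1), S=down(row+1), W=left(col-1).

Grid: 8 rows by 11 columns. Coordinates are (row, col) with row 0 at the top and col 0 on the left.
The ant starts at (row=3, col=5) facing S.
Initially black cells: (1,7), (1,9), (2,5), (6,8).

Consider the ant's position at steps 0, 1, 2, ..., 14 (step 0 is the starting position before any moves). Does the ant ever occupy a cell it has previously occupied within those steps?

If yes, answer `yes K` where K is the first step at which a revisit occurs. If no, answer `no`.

Answer: yes 7

Derivation:
Step 1: on WHITE (3,5): turn R to W, flip to black, move to (3,4). |black|=5 — new cell
Step 2: on WHITE (3,4): turn R to N, flip to black, move to (2,4). |black|=6 — new cell
Step 3: on WHITE (2,4): turn R to E, flip to black, move to (2,5). |black|=7 — new cell
Step 4: on BLACK (2,5): turn L to N, flip to white, move to (1,5). |black|=6 — new cell
Step 5: on WHITE (1,5): turn R to E, flip to black, move to (1,6). |black|=7 — new cell
Step 6: on WHITE (1,6): turn R to S, flip to black, move to (2,6). |black|=8 — new cell
Step 7: on WHITE (2,6): turn R to W, flip to black, move to (2,5). |black|=9 — REVISIT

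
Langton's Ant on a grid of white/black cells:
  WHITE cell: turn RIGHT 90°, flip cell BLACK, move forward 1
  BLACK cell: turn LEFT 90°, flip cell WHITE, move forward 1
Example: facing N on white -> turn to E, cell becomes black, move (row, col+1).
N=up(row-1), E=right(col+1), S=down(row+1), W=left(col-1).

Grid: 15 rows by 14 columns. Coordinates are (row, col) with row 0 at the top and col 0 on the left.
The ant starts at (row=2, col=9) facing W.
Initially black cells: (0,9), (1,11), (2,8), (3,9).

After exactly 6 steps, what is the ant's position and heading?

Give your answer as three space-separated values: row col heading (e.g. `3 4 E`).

Step 1: on WHITE (2,9): turn R to N, flip to black, move to (1,9). |black|=5
Step 2: on WHITE (1,9): turn R to E, flip to black, move to (1,10). |black|=6
Step 3: on WHITE (1,10): turn R to S, flip to black, move to (2,10). |black|=7
Step 4: on WHITE (2,10): turn R to W, flip to black, move to (2,9). |black|=8
Step 5: on BLACK (2,9): turn L to S, flip to white, move to (3,9). |black|=7
Step 6: on BLACK (3,9): turn L to E, flip to white, move to (3,10). |black|=6

Answer: 3 10 E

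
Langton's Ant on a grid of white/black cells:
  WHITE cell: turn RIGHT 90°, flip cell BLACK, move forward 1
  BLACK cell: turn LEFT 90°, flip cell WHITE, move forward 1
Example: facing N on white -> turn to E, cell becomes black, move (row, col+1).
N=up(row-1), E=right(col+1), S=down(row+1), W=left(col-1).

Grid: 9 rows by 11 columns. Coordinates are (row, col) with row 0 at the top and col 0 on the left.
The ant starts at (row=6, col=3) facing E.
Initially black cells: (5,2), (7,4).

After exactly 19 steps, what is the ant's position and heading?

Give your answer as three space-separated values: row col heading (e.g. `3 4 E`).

Step 1: on WHITE (6,3): turn R to S, flip to black, move to (7,3). |black|=3
Step 2: on WHITE (7,3): turn R to W, flip to black, move to (7,2). |black|=4
Step 3: on WHITE (7,2): turn R to N, flip to black, move to (6,2). |black|=5
Step 4: on WHITE (6,2): turn R to E, flip to black, move to (6,3). |black|=6
Step 5: on BLACK (6,3): turn L to N, flip to white, move to (5,3). |black|=5
Step 6: on WHITE (5,3): turn R to E, flip to black, move to (5,4). |black|=6
Step 7: on WHITE (5,4): turn R to S, flip to black, move to (6,4). |black|=7
Step 8: on WHITE (6,4): turn R to W, flip to black, move to (6,3). |black|=8
Step 9: on WHITE (6,3): turn R to N, flip to black, move to (5,3). |black|=9
Step 10: on BLACK (5,3): turn L to W, flip to white, move to (5,2). |black|=8
Step 11: on BLACK (5,2): turn L to S, flip to white, move to (6,2). |black|=7
Step 12: on BLACK (6,2): turn L to E, flip to white, move to (6,3). |black|=6
Step 13: on BLACK (6,3): turn L to N, flip to white, move to (5,3). |black|=5
Step 14: on WHITE (5,3): turn R to E, flip to black, move to (5,4). |black|=6
Step 15: on BLACK (5,4): turn L to N, flip to white, move to (4,4). |black|=5
Step 16: on WHITE (4,4): turn R to E, flip to black, move to (4,5). |black|=6
Step 17: on WHITE (4,5): turn R to S, flip to black, move to (5,5). |black|=7
Step 18: on WHITE (5,5): turn R to W, flip to black, move to (5,4). |black|=8
Step 19: on WHITE (5,4): turn R to N, flip to black, move to (4,4). |black|=9

Answer: 4 4 N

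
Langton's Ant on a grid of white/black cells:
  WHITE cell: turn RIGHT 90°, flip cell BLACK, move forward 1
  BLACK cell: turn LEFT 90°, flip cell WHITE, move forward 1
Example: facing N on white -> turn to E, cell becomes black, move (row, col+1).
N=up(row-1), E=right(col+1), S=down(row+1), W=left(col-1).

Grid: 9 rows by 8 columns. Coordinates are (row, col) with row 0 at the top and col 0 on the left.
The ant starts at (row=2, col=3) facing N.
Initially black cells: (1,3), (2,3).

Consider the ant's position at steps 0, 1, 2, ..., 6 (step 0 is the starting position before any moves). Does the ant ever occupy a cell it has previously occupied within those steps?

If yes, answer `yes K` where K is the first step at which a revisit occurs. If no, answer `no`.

Step 1: on BLACK (2,3): turn L to W, flip to white, move to (2,2). |black|=1 — new cell
Step 2: on WHITE (2,2): turn R to N, flip to black, move to (1,2). |black|=2 — new cell
Step 3: on WHITE (1,2): turn R to E, flip to black, move to (1,3). |black|=3 — new cell
Step 4: on BLACK (1,3): turn L to N, flip to white, move to (0,3). |black|=2 — new cell
Step 5: on WHITE (0,3): turn R to E, flip to black, move to (0,4). |black|=3 — new cell
Step 6: on WHITE (0,4): turn R to S, flip to black, move to (1,4). |black|=4 — new cell
No revisit within 6 steps.

Answer: no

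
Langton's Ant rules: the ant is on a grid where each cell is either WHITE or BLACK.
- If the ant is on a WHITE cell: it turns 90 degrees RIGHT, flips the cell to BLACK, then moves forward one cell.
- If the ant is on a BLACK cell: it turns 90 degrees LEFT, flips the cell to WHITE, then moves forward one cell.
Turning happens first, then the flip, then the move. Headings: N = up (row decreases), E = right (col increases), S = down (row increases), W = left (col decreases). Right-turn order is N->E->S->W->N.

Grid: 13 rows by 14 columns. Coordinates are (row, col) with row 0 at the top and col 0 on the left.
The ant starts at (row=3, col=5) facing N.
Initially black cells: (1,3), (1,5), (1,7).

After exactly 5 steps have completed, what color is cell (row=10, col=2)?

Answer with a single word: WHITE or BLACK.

Answer: WHITE

Derivation:
Step 1: on WHITE (3,5): turn R to E, flip to black, move to (3,6). |black|=4
Step 2: on WHITE (3,6): turn R to S, flip to black, move to (4,6). |black|=5
Step 3: on WHITE (4,6): turn R to W, flip to black, move to (4,5). |black|=6
Step 4: on WHITE (4,5): turn R to N, flip to black, move to (3,5). |black|=7
Step 5: on BLACK (3,5): turn L to W, flip to white, move to (3,4). |black|=6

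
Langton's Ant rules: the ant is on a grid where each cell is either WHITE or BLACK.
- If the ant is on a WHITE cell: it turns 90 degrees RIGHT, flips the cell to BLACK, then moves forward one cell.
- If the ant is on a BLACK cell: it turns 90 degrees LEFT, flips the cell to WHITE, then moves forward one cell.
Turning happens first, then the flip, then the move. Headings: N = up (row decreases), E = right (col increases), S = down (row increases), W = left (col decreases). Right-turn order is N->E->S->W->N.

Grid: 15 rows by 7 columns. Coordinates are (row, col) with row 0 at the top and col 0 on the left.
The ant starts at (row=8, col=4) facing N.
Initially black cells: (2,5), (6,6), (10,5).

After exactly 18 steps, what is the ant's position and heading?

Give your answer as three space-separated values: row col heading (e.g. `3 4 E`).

Answer: 9 3 S

Derivation:
Step 1: on WHITE (8,4): turn R to E, flip to black, move to (8,5). |black|=4
Step 2: on WHITE (8,5): turn R to S, flip to black, move to (9,5). |black|=5
Step 3: on WHITE (9,5): turn R to W, flip to black, move to (9,4). |black|=6
Step 4: on WHITE (9,4): turn R to N, flip to black, move to (8,4). |black|=7
Step 5: on BLACK (8,4): turn L to W, flip to white, move to (8,3). |black|=6
Step 6: on WHITE (8,3): turn R to N, flip to black, move to (7,3). |black|=7
Step 7: on WHITE (7,3): turn R to E, flip to black, move to (7,4). |black|=8
Step 8: on WHITE (7,4): turn R to S, flip to black, move to (8,4). |black|=9
Step 9: on WHITE (8,4): turn R to W, flip to black, move to (8,3). |black|=10
Step 10: on BLACK (8,3): turn L to S, flip to white, move to (9,3). |black|=9
Step 11: on WHITE (9,3): turn R to W, flip to black, move to (9,2). |black|=10
Step 12: on WHITE (9,2): turn R to N, flip to black, move to (8,2). |black|=11
Step 13: on WHITE (8,2): turn R to E, flip to black, move to (8,3). |black|=12
Step 14: on WHITE (8,3): turn R to S, flip to black, move to (9,3). |black|=13
Step 15: on BLACK (9,3): turn L to E, flip to white, move to (9,4). |black|=12
Step 16: on BLACK (9,4): turn L to N, flip to white, move to (8,4). |black|=11
Step 17: on BLACK (8,4): turn L to W, flip to white, move to (8,3). |black|=10
Step 18: on BLACK (8,3): turn L to S, flip to white, move to (9,3). |black|=9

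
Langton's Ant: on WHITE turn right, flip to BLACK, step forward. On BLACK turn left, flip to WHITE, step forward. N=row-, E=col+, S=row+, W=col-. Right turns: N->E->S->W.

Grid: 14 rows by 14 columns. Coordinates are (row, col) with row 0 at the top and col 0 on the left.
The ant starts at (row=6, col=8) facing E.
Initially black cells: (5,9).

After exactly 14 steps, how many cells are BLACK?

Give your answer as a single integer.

Step 1: on WHITE (6,8): turn R to S, flip to black, move to (7,8). |black|=2
Step 2: on WHITE (7,8): turn R to W, flip to black, move to (7,7). |black|=3
Step 3: on WHITE (7,7): turn R to N, flip to black, move to (6,7). |black|=4
Step 4: on WHITE (6,7): turn R to E, flip to black, move to (6,8). |black|=5
Step 5: on BLACK (6,8): turn L to N, flip to white, move to (5,8). |black|=4
Step 6: on WHITE (5,8): turn R to E, flip to black, move to (5,9). |black|=5
Step 7: on BLACK (5,9): turn L to N, flip to white, move to (4,9). |black|=4
Step 8: on WHITE (4,9): turn R to E, flip to black, move to (4,10). |black|=5
Step 9: on WHITE (4,10): turn R to S, flip to black, move to (5,10). |black|=6
Step 10: on WHITE (5,10): turn R to W, flip to black, move to (5,9). |black|=7
Step 11: on WHITE (5,9): turn R to N, flip to black, move to (4,9). |black|=8
Step 12: on BLACK (4,9): turn L to W, flip to white, move to (4,8). |black|=7
Step 13: on WHITE (4,8): turn R to N, flip to black, move to (3,8). |black|=8
Step 14: on WHITE (3,8): turn R to E, flip to black, move to (3,9). |black|=9

Answer: 9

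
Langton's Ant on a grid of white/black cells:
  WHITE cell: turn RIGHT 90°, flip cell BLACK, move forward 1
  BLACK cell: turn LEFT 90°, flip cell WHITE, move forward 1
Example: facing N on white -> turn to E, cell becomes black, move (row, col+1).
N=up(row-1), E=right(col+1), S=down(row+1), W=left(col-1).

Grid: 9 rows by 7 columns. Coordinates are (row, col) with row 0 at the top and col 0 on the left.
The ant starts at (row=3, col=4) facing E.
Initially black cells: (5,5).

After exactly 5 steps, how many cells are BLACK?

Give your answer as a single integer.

Answer: 4

Derivation:
Step 1: on WHITE (3,4): turn R to S, flip to black, move to (4,4). |black|=2
Step 2: on WHITE (4,4): turn R to W, flip to black, move to (4,3). |black|=3
Step 3: on WHITE (4,3): turn R to N, flip to black, move to (3,3). |black|=4
Step 4: on WHITE (3,3): turn R to E, flip to black, move to (3,4). |black|=5
Step 5: on BLACK (3,4): turn L to N, flip to white, move to (2,4). |black|=4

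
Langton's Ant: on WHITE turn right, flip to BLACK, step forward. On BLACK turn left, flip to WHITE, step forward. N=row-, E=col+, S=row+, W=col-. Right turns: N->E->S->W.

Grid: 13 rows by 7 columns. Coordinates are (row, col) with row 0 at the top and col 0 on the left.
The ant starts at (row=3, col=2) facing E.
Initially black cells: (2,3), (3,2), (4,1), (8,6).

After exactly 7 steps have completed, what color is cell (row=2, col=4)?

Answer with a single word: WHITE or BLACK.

Answer: BLACK

Derivation:
Step 1: on BLACK (3,2): turn L to N, flip to white, move to (2,2). |black|=3
Step 2: on WHITE (2,2): turn R to E, flip to black, move to (2,3). |black|=4
Step 3: on BLACK (2,3): turn L to N, flip to white, move to (1,3). |black|=3
Step 4: on WHITE (1,3): turn R to E, flip to black, move to (1,4). |black|=4
Step 5: on WHITE (1,4): turn R to S, flip to black, move to (2,4). |black|=5
Step 6: on WHITE (2,4): turn R to W, flip to black, move to (2,3). |black|=6
Step 7: on WHITE (2,3): turn R to N, flip to black, move to (1,3). |black|=7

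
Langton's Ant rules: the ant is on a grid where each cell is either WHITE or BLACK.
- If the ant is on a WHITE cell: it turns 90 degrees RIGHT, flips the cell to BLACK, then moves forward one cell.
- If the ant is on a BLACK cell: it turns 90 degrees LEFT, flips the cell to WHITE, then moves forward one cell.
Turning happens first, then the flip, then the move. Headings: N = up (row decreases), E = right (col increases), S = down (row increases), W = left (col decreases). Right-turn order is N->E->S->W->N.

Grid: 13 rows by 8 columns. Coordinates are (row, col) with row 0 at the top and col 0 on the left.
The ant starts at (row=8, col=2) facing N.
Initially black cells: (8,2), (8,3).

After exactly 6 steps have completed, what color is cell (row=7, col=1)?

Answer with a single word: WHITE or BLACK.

Step 1: on BLACK (8,2): turn L to W, flip to white, move to (8,1). |black|=1
Step 2: on WHITE (8,1): turn R to N, flip to black, move to (7,1). |black|=2
Step 3: on WHITE (7,1): turn R to E, flip to black, move to (7,2). |black|=3
Step 4: on WHITE (7,2): turn R to S, flip to black, move to (8,2). |black|=4
Step 5: on WHITE (8,2): turn R to W, flip to black, move to (8,1). |black|=5
Step 6: on BLACK (8,1): turn L to S, flip to white, move to (9,1). |black|=4

Answer: BLACK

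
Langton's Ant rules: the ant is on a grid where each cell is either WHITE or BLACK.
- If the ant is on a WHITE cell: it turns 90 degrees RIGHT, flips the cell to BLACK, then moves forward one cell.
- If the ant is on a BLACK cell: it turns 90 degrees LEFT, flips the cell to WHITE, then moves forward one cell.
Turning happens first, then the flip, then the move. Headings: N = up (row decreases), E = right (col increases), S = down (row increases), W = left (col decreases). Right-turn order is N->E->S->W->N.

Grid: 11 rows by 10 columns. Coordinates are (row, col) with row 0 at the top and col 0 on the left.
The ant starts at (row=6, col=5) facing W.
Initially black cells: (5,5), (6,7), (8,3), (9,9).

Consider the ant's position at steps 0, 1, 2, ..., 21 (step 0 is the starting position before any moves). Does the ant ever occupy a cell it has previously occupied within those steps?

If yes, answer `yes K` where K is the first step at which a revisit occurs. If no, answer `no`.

Answer: yes 5

Derivation:
Step 1: on WHITE (6,5): turn R to N, flip to black, move to (5,5). |black|=5 — new cell
Step 2: on BLACK (5,5): turn L to W, flip to white, move to (5,4). |black|=4 — new cell
Step 3: on WHITE (5,4): turn R to N, flip to black, move to (4,4). |black|=5 — new cell
Step 4: on WHITE (4,4): turn R to E, flip to black, move to (4,5). |black|=6 — new cell
Step 5: on WHITE (4,5): turn R to S, flip to black, move to (5,5). |black|=7 — REVISIT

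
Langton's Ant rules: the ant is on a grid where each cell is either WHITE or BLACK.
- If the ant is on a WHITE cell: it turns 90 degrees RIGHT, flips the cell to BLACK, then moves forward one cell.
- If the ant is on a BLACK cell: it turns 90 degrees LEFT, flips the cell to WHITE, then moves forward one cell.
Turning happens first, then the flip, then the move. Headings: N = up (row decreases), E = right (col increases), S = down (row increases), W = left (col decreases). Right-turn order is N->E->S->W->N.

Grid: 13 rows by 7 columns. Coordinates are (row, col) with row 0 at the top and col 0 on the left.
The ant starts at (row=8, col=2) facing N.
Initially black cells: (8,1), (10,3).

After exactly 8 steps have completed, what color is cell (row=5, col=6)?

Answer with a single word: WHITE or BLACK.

Answer: WHITE

Derivation:
Step 1: on WHITE (8,2): turn R to E, flip to black, move to (8,3). |black|=3
Step 2: on WHITE (8,3): turn R to S, flip to black, move to (9,3). |black|=4
Step 3: on WHITE (9,3): turn R to W, flip to black, move to (9,2). |black|=5
Step 4: on WHITE (9,2): turn R to N, flip to black, move to (8,2). |black|=6
Step 5: on BLACK (8,2): turn L to W, flip to white, move to (8,1). |black|=5
Step 6: on BLACK (8,1): turn L to S, flip to white, move to (9,1). |black|=4
Step 7: on WHITE (9,1): turn R to W, flip to black, move to (9,0). |black|=5
Step 8: on WHITE (9,0): turn R to N, flip to black, move to (8,0). |black|=6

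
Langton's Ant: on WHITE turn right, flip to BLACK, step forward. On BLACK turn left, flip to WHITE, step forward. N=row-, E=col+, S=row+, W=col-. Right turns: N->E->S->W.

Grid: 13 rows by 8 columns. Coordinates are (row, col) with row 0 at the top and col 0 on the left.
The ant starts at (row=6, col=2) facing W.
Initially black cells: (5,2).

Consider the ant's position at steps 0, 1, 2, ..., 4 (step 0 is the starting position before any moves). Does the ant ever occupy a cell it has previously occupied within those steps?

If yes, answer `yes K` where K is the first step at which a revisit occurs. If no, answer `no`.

Answer: no

Derivation:
Step 1: on WHITE (6,2): turn R to N, flip to black, move to (5,2). |black|=2 — new cell
Step 2: on BLACK (5,2): turn L to W, flip to white, move to (5,1). |black|=1 — new cell
Step 3: on WHITE (5,1): turn R to N, flip to black, move to (4,1). |black|=2 — new cell
Step 4: on WHITE (4,1): turn R to E, flip to black, move to (4,2). |black|=3 — new cell
No revisit within 4 steps.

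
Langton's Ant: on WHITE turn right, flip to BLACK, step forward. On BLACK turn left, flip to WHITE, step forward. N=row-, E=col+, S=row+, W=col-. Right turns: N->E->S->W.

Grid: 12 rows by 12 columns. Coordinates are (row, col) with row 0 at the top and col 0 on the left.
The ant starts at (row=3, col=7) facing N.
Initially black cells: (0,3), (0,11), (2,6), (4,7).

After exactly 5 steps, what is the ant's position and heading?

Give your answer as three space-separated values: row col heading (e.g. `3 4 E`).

Step 1: on WHITE (3,7): turn R to E, flip to black, move to (3,8). |black|=5
Step 2: on WHITE (3,8): turn R to S, flip to black, move to (4,8). |black|=6
Step 3: on WHITE (4,8): turn R to W, flip to black, move to (4,7). |black|=7
Step 4: on BLACK (4,7): turn L to S, flip to white, move to (5,7). |black|=6
Step 5: on WHITE (5,7): turn R to W, flip to black, move to (5,6). |black|=7

Answer: 5 6 W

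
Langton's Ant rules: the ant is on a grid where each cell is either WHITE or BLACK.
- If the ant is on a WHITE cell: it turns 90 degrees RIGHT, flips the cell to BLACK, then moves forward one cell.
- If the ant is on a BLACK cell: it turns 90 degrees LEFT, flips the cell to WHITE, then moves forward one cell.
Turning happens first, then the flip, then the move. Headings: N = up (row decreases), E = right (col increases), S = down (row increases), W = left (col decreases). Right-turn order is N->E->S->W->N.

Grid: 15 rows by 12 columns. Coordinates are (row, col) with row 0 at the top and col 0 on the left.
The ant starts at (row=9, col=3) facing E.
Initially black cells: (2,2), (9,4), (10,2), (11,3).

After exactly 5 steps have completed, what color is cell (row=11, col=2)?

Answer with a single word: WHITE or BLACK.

Step 1: on WHITE (9,3): turn R to S, flip to black, move to (10,3). |black|=5
Step 2: on WHITE (10,3): turn R to W, flip to black, move to (10,2). |black|=6
Step 3: on BLACK (10,2): turn L to S, flip to white, move to (11,2). |black|=5
Step 4: on WHITE (11,2): turn R to W, flip to black, move to (11,1). |black|=6
Step 5: on WHITE (11,1): turn R to N, flip to black, move to (10,1). |black|=7

Answer: BLACK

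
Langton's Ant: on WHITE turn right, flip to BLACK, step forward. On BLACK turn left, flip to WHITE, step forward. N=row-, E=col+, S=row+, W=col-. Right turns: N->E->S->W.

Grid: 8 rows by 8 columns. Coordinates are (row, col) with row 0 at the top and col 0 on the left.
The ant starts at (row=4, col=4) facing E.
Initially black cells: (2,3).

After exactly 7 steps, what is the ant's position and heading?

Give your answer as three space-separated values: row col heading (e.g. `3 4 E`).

Step 1: on WHITE (4,4): turn R to S, flip to black, move to (5,4). |black|=2
Step 2: on WHITE (5,4): turn R to W, flip to black, move to (5,3). |black|=3
Step 3: on WHITE (5,3): turn R to N, flip to black, move to (4,3). |black|=4
Step 4: on WHITE (4,3): turn R to E, flip to black, move to (4,4). |black|=5
Step 5: on BLACK (4,4): turn L to N, flip to white, move to (3,4). |black|=4
Step 6: on WHITE (3,4): turn R to E, flip to black, move to (3,5). |black|=5
Step 7: on WHITE (3,5): turn R to S, flip to black, move to (4,5). |black|=6

Answer: 4 5 S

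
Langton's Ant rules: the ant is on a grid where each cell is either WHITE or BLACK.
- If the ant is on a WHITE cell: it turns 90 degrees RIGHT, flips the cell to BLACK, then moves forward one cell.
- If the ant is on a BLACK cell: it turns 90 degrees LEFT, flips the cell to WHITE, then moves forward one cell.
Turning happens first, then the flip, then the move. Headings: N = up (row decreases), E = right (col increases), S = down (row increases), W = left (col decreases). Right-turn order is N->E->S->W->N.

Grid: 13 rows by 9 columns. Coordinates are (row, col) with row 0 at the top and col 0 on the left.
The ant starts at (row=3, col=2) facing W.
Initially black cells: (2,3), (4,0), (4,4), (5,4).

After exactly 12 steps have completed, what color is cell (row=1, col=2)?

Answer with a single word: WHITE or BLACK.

Step 1: on WHITE (3,2): turn R to N, flip to black, move to (2,2). |black|=5
Step 2: on WHITE (2,2): turn R to E, flip to black, move to (2,3). |black|=6
Step 3: on BLACK (2,3): turn L to N, flip to white, move to (1,3). |black|=5
Step 4: on WHITE (1,3): turn R to E, flip to black, move to (1,4). |black|=6
Step 5: on WHITE (1,4): turn R to S, flip to black, move to (2,4). |black|=7
Step 6: on WHITE (2,4): turn R to W, flip to black, move to (2,3). |black|=8
Step 7: on WHITE (2,3): turn R to N, flip to black, move to (1,3). |black|=9
Step 8: on BLACK (1,3): turn L to W, flip to white, move to (1,2). |black|=8
Step 9: on WHITE (1,2): turn R to N, flip to black, move to (0,2). |black|=9
Step 10: on WHITE (0,2): turn R to E, flip to black, move to (0,3). |black|=10
Step 11: on WHITE (0,3): turn R to S, flip to black, move to (1,3). |black|=11
Step 12: on WHITE (1,3): turn R to W, flip to black, move to (1,2). |black|=12

Answer: BLACK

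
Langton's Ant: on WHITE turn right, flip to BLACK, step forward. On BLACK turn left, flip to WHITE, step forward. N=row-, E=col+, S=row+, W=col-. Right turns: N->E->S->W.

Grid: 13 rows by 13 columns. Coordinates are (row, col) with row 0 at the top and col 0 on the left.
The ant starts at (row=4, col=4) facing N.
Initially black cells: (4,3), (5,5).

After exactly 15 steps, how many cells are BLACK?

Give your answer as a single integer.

Answer: 7

Derivation:
Step 1: on WHITE (4,4): turn R to E, flip to black, move to (4,5). |black|=3
Step 2: on WHITE (4,5): turn R to S, flip to black, move to (5,5). |black|=4
Step 3: on BLACK (5,5): turn L to E, flip to white, move to (5,6). |black|=3
Step 4: on WHITE (5,6): turn R to S, flip to black, move to (6,6). |black|=4
Step 5: on WHITE (6,6): turn R to W, flip to black, move to (6,5). |black|=5
Step 6: on WHITE (6,5): turn R to N, flip to black, move to (5,5). |black|=6
Step 7: on WHITE (5,5): turn R to E, flip to black, move to (5,6). |black|=7
Step 8: on BLACK (5,6): turn L to N, flip to white, move to (4,6). |black|=6
Step 9: on WHITE (4,6): turn R to E, flip to black, move to (4,7). |black|=7
Step 10: on WHITE (4,7): turn R to S, flip to black, move to (5,7). |black|=8
Step 11: on WHITE (5,7): turn R to W, flip to black, move to (5,6). |black|=9
Step 12: on WHITE (5,6): turn R to N, flip to black, move to (4,6). |black|=10
Step 13: on BLACK (4,6): turn L to W, flip to white, move to (4,5). |black|=9
Step 14: on BLACK (4,5): turn L to S, flip to white, move to (5,5). |black|=8
Step 15: on BLACK (5,5): turn L to E, flip to white, move to (5,6). |black|=7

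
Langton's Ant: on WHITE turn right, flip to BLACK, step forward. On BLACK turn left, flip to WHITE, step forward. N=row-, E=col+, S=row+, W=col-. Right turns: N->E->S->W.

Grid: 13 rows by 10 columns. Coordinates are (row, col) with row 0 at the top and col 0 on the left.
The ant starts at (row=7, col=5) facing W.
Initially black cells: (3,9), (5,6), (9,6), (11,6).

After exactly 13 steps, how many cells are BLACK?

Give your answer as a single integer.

Answer: 11

Derivation:
Step 1: on WHITE (7,5): turn R to N, flip to black, move to (6,5). |black|=5
Step 2: on WHITE (6,5): turn R to E, flip to black, move to (6,6). |black|=6
Step 3: on WHITE (6,6): turn R to S, flip to black, move to (7,6). |black|=7
Step 4: on WHITE (7,6): turn R to W, flip to black, move to (7,5). |black|=8
Step 5: on BLACK (7,5): turn L to S, flip to white, move to (8,5). |black|=7
Step 6: on WHITE (8,5): turn R to W, flip to black, move to (8,4). |black|=8
Step 7: on WHITE (8,4): turn R to N, flip to black, move to (7,4). |black|=9
Step 8: on WHITE (7,4): turn R to E, flip to black, move to (7,5). |black|=10
Step 9: on WHITE (7,5): turn R to S, flip to black, move to (8,5). |black|=11
Step 10: on BLACK (8,5): turn L to E, flip to white, move to (8,6). |black|=10
Step 11: on WHITE (8,6): turn R to S, flip to black, move to (9,6). |black|=11
Step 12: on BLACK (9,6): turn L to E, flip to white, move to (9,7). |black|=10
Step 13: on WHITE (9,7): turn R to S, flip to black, move to (10,7). |black|=11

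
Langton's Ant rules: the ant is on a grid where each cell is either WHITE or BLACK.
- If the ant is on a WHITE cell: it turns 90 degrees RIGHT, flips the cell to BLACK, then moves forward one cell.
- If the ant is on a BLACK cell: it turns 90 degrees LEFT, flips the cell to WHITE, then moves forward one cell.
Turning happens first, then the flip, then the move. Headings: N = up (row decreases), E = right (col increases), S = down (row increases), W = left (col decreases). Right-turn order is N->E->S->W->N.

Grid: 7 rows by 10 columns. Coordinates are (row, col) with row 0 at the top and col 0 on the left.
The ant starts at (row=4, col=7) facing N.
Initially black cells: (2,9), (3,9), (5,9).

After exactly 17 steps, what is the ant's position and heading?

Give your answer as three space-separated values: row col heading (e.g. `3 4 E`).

Step 1: on WHITE (4,7): turn R to E, flip to black, move to (4,8). |black|=4
Step 2: on WHITE (4,8): turn R to S, flip to black, move to (5,8). |black|=5
Step 3: on WHITE (5,8): turn R to W, flip to black, move to (5,7). |black|=6
Step 4: on WHITE (5,7): turn R to N, flip to black, move to (4,7). |black|=7
Step 5: on BLACK (4,7): turn L to W, flip to white, move to (4,6). |black|=6
Step 6: on WHITE (4,6): turn R to N, flip to black, move to (3,6). |black|=7
Step 7: on WHITE (3,6): turn R to E, flip to black, move to (3,7). |black|=8
Step 8: on WHITE (3,7): turn R to S, flip to black, move to (4,7). |black|=9
Step 9: on WHITE (4,7): turn R to W, flip to black, move to (4,6). |black|=10
Step 10: on BLACK (4,6): turn L to S, flip to white, move to (5,6). |black|=9
Step 11: on WHITE (5,6): turn R to W, flip to black, move to (5,5). |black|=10
Step 12: on WHITE (5,5): turn R to N, flip to black, move to (4,5). |black|=11
Step 13: on WHITE (4,5): turn R to E, flip to black, move to (4,6). |black|=12
Step 14: on WHITE (4,6): turn R to S, flip to black, move to (5,6). |black|=13
Step 15: on BLACK (5,6): turn L to E, flip to white, move to (5,7). |black|=12
Step 16: on BLACK (5,7): turn L to N, flip to white, move to (4,7). |black|=11
Step 17: on BLACK (4,7): turn L to W, flip to white, move to (4,6). |black|=10

Answer: 4 6 W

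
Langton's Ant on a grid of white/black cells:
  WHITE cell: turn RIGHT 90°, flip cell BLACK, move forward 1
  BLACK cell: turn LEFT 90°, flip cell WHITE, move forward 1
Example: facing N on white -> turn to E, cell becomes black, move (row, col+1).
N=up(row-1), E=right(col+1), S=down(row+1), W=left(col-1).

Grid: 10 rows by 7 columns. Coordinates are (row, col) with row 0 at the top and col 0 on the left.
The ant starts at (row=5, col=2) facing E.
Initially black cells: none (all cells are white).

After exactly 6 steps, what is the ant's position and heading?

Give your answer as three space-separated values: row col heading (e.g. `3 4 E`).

Answer: 4 3 E

Derivation:
Step 1: on WHITE (5,2): turn R to S, flip to black, move to (6,2). |black|=1
Step 2: on WHITE (6,2): turn R to W, flip to black, move to (6,1). |black|=2
Step 3: on WHITE (6,1): turn R to N, flip to black, move to (5,1). |black|=3
Step 4: on WHITE (5,1): turn R to E, flip to black, move to (5,2). |black|=4
Step 5: on BLACK (5,2): turn L to N, flip to white, move to (4,2). |black|=3
Step 6: on WHITE (4,2): turn R to E, flip to black, move to (4,3). |black|=4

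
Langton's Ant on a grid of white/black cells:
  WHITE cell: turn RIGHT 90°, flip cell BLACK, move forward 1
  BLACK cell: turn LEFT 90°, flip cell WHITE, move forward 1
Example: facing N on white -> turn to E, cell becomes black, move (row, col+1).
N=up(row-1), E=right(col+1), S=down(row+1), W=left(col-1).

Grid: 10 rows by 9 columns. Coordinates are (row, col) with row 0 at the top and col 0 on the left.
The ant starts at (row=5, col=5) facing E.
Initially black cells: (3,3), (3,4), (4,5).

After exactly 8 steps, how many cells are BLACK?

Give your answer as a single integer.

Answer: 5

Derivation:
Step 1: on WHITE (5,5): turn R to S, flip to black, move to (6,5). |black|=4
Step 2: on WHITE (6,5): turn R to W, flip to black, move to (6,4). |black|=5
Step 3: on WHITE (6,4): turn R to N, flip to black, move to (5,4). |black|=6
Step 4: on WHITE (5,4): turn R to E, flip to black, move to (5,5). |black|=7
Step 5: on BLACK (5,5): turn L to N, flip to white, move to (4,5). |black|=6
Step 6: on BLACK (4,5): turn L to W, flip to white, move to (4,4). |black|=5
Step 7: on WHITE (4,4): turn R to N, flip to black, move to (3,4). |black|=6
Step 8: on BLACK (3,4): turn L to W, flip to white, move to (3,3). |black|=5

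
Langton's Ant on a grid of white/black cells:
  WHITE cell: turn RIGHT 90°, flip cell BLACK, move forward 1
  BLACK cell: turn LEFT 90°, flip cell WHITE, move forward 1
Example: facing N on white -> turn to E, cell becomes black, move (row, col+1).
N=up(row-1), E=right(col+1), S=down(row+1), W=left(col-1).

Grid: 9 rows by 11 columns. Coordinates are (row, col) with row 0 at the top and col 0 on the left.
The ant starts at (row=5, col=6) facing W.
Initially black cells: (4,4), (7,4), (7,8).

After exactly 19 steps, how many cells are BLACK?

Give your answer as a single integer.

Answer: 10

Derivation:
Step 1: on WHITE (5,6): turn R to N, flip to black, move to (4,6). |black|=4
Step 2: on WHITE (4,6): turn R to E, flip to black, move to (4,7). |black|=5
Step 3: on WHITE (4,7): turn R to S, flip to black, move to (5,7). |black|=6
Step 4: on WHITE (5,7): turn R to W, flip to black, move to (5,6). |black|=7
Step 5: on BLACK (5,6): turn L to S, flip to white, move to (6,6). |black|=6
Step 6: on WHITE (6,6): turn R to W, flip to black, move to (6,5). |black|=7
Step 7: on WHITE (6,5): turn R to N, flip to black, move to (5,5). |black|=8
Step 8: on WHITE (5,5): turn R to E, flip to black, move to (5,6). |black|=9
Step 9: on WHITE (5,6): turn R to S, flip to black, move to (6,6). |black|=10
Step 10: on BLACK (6,6): turn L to E, flip to white, move to (6,7). |black|=9
Step 11: on WHITE (6,7): turn R to S, flip to black, move to (7,7). |black|=10
Step 12: on WHITE (7,7): turn R to W, flip to black, move to (7,6). |black|=11
Step 13: on WHITE (7,6): turn R to N, flip to black, move to (6,6). |black|=12
Step 14: on WHITE (6,6): turn R to E, flip to black, move to (6,7). |black|=13
Step 15: on BLACK (6,7): turn L to N, flip to white, move to (5,7). |black|=12
Step 16: on BLACK (5,7): turn L to W, flip to white, move to (5,6). |black|=11
Step 17: on BLACK (5,6): turn L to S, flip to white, move to (6,6). |black|=10
Step 18: on BLACK (6,6): turn L to E, flip to white, move to (6,7). |black|=9
Step 19: on WHITE (6,7): turn R to S, flip to black, move to (7,7). |black|=10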